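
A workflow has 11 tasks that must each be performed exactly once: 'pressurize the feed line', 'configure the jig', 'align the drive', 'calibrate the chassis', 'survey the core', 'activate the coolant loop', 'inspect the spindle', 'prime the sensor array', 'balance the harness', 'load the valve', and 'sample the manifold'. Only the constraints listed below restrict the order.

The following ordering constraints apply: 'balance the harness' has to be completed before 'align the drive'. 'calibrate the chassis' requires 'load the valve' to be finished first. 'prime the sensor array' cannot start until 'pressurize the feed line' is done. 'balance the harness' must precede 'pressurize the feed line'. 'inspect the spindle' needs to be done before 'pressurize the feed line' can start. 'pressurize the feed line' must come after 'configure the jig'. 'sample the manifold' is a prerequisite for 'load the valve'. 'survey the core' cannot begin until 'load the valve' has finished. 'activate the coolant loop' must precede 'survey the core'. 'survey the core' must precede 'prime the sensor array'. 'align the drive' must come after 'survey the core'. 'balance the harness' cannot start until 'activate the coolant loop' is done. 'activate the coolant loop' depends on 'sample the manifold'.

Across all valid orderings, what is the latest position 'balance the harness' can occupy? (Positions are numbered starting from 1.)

8

Following every chain forward from 'balance the harness', the tasks that must come later are 'pressurize the feed line', 'align the drive', 'prime the sensor array' — 3 of them.
So at least 3 tasks follow 'balance the harness', putting 'balance the harness' no later than position 8. That position is achievable by scheduling everything else first.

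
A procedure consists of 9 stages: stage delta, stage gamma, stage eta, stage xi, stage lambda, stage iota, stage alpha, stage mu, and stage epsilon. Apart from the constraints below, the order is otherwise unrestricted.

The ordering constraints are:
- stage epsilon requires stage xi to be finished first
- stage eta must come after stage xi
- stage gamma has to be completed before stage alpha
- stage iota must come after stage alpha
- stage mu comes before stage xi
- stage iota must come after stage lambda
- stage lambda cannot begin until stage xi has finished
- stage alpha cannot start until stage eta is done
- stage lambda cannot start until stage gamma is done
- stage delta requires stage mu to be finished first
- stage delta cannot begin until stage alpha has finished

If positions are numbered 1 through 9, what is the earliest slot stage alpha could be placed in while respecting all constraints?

5

Working backwards through the constraints from stage alpha, its full set of required predecessors is stage gamma, stage eta, stage xi, stage mu — 4 of them.
With 4 mandatory predecessors, the earliest stage alpha can sit is position 4+1 = 5, and placing just those 4 first achieves it.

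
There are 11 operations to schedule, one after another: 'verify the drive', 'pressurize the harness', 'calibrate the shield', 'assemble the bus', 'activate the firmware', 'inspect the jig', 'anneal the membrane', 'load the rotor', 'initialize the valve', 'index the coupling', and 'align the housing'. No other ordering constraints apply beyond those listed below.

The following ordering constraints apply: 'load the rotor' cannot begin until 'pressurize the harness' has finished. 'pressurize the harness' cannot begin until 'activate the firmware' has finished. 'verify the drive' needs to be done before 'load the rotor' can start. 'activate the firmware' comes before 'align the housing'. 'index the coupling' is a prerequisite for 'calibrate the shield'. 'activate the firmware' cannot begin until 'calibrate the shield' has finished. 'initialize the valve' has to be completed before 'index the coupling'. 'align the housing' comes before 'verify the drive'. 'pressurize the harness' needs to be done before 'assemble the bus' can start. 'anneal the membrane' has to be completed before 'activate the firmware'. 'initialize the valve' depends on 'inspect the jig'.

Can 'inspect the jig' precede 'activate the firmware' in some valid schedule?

Every valid ordering already has 'inspect the jig' before 'activate the firmware' (the constraints require it), so in particular at least one does.

Yes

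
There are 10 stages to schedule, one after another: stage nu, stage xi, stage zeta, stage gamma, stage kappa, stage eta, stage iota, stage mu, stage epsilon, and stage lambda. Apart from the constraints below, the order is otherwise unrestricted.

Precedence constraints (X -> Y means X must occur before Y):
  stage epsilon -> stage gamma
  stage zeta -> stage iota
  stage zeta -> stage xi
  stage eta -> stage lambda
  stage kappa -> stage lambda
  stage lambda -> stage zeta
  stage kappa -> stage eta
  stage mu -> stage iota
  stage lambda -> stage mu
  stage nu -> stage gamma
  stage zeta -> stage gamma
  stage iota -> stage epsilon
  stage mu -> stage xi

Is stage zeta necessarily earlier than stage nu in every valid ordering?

No

No chain of constraints connects stage zeta to stage nu in either direction.
So stage zeta can come before stage nu or after — it is not forced.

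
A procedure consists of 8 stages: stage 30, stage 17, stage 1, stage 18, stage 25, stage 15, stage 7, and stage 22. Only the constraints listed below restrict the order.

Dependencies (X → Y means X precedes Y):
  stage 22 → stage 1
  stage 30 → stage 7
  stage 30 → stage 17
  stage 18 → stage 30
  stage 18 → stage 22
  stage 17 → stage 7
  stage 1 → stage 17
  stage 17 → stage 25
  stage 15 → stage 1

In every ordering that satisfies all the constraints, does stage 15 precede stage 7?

Yes

Chaining the stated constraints: stage 15 → stage 1 → stage 17 → stage 7.
That forces stage 15 before stage 7 in every valid schedule.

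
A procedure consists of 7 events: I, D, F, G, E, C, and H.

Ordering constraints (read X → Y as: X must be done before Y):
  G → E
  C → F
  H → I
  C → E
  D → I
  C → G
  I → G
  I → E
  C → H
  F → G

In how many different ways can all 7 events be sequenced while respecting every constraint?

2 events have no prerequisites (D, C), so any of them could come first.
Enumerating by repeatedly choosing an available event (one whose prerequisites are all placed) gives 11 distinct complete orderings.

11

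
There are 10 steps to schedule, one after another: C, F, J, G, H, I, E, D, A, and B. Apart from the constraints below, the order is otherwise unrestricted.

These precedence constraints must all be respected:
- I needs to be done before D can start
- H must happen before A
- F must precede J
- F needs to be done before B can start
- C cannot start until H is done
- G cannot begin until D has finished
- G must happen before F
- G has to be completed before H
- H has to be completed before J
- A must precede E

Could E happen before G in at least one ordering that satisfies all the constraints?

Following G → H → A → E, G must precede E in every valid ordering.
So no valid ordering can have E before G.

No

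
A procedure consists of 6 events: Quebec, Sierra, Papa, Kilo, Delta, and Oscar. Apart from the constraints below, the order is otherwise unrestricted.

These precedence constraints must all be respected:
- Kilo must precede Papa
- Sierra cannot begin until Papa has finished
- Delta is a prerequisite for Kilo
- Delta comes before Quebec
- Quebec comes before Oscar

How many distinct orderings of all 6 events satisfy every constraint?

Delta is the only event with nothing required before it, so every ordering starts there.
Enumerating by repeatedly choosing an available event (one whose prerequisites are all placed) gives 10 distinct complete orderings.

10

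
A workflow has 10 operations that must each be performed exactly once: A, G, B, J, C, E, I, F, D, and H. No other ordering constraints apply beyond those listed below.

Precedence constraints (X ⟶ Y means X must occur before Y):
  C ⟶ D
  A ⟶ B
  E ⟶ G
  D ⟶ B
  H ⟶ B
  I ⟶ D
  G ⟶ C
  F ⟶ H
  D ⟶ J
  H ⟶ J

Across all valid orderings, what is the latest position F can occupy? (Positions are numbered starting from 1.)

7

Every operation that must follow F has to come after it. Tracing all chains starting from F, those operations are: B, J, H — 3 in total.
With 3 mandatory successors out of 10 operations total, the latest slot for F is 10−3 = 7, and it's reachable by doing all non-successors before F.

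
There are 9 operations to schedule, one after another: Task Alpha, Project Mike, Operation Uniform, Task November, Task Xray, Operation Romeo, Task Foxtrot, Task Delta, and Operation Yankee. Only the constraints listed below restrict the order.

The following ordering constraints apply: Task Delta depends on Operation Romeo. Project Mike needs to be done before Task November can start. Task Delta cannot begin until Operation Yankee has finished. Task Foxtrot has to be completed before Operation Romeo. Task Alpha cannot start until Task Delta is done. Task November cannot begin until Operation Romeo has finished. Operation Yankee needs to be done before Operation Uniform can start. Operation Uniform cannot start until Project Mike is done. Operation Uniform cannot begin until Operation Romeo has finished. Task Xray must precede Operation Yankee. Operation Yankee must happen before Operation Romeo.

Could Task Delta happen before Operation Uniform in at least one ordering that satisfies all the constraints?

Yes

No chain of constraints runs from Operation Uniform to Task Delta, so Operation Uniform is not required to come first.
So a valid ordering placing Task Delta earlier than Operation Uniform exists.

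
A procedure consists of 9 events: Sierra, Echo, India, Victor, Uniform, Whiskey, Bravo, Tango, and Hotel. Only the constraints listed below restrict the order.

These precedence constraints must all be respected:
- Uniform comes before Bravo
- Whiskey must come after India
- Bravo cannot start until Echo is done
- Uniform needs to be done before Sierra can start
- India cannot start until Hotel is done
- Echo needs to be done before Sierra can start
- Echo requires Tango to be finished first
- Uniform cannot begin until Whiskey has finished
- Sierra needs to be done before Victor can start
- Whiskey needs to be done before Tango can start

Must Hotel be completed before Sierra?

Yes

Chaining the stated constraints: Hotel → India → Whiskey → Uniform → Sierra.
So Hotel must precede Sierra in any valid ordering.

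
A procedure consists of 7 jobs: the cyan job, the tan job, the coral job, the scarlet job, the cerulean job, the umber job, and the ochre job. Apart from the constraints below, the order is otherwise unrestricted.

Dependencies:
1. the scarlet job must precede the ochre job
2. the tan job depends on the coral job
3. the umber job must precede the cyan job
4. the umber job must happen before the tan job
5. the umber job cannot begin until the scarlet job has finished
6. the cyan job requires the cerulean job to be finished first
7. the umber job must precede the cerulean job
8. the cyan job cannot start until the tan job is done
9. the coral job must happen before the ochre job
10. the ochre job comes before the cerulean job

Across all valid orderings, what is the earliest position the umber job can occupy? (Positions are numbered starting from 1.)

2

Working backwards through the constraints from the umber job, its only required predecessor is the scarlet job.
With 1 mandatory predecessor, the earliest the umber job can sit is position 1+1 = 2, and placing just that one first achieves it.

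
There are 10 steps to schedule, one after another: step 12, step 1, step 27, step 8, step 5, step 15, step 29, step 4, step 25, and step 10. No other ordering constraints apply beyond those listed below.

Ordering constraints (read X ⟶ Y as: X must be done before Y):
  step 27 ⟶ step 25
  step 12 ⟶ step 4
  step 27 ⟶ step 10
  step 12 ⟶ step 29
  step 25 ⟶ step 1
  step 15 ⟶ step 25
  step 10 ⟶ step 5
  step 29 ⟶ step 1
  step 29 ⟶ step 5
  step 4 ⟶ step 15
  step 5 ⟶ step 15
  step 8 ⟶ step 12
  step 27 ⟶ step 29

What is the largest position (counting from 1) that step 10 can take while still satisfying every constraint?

6

Every step that must follow step 10 has to come after it. Tracing all chains starting from step 10, those steps are: step 1, step 5, step 15, step 25 — 4 in total.
So at least 4 steps follow step 10, putting step 10 no later than position 6. That position is achievable by scheduling everything else first.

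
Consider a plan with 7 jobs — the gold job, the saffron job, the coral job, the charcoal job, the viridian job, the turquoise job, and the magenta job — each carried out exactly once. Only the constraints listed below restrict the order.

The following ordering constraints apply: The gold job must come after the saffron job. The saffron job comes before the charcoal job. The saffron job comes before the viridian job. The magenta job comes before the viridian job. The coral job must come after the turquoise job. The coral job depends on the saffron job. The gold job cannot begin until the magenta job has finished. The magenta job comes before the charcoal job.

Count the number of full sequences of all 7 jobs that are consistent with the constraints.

228

3 jobs have no prerequisites (the saffron job, the turquoise job, the magenta job), so any of them could come first.
Enumerating by repeatedly choosing an available job (one whose prerequisites are all placed) gives 228 distinct complete orderings.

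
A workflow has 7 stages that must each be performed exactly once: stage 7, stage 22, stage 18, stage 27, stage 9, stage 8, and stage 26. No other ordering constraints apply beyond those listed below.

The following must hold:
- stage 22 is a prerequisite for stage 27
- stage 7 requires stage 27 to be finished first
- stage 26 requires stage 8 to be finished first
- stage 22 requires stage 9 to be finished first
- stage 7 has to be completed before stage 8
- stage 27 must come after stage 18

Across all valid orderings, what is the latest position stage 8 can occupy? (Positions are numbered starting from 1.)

The only stage forced after stage 8 (directly or by a chain) is stage 26.
With 1 mandatory successor out of 7 stages total, the latest slot for stage 8 is 7−1 = 6, and it's reachable by doing all non-successors before stage 8.

6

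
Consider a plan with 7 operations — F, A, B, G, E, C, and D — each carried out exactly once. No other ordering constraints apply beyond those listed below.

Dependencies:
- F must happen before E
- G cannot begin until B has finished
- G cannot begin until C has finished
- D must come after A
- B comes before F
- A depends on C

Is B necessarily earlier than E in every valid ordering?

Tracing the constraints gives a chain: B → F → E.
So B must precede E in any valid ordering.

Yes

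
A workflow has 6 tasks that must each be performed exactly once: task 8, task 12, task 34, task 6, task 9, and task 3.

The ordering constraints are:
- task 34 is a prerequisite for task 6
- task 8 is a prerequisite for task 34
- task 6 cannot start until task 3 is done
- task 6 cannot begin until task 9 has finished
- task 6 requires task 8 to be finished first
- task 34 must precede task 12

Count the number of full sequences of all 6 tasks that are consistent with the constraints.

3 tasks have no prerequisites (task 8, task 9, task 3), so any of them could come first.
Systematically extending each partial ordering one task at a time and counting, there are 32 complete orderings.

32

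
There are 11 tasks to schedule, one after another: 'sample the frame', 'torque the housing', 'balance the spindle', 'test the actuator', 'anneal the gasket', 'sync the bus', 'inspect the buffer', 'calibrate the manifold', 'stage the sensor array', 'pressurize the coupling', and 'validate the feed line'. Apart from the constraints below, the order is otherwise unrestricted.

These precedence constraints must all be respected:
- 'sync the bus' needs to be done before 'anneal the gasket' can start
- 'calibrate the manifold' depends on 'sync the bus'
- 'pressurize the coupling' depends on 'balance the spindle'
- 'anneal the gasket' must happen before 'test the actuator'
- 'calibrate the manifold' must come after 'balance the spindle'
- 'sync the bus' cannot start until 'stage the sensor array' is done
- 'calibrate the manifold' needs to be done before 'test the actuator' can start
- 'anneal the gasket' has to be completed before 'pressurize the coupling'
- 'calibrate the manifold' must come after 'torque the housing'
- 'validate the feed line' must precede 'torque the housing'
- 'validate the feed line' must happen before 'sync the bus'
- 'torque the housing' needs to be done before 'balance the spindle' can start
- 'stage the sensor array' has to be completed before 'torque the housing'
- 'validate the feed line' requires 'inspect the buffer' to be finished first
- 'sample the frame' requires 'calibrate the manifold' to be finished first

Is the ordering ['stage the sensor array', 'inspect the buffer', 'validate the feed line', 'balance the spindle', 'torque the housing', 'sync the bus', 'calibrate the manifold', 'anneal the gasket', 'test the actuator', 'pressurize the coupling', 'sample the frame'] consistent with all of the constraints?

Here 'torque the housing' comes after 'balance the spindle'.
That contradicts the constraint that 'torque the housing' must precede 'balance the spindle'.

No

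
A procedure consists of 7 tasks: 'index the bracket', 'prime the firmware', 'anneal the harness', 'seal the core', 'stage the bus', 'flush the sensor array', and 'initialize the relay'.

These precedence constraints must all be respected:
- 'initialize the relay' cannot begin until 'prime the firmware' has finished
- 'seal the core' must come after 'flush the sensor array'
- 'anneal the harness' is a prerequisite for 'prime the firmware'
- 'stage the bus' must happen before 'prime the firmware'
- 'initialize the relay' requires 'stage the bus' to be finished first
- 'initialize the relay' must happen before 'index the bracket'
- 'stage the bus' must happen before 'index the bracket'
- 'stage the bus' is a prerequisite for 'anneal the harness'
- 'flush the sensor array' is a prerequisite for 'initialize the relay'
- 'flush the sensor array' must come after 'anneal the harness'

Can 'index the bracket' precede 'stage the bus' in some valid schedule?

No

Following 'stage the bus' → 'index the bracket', 'stage the bus' must precede 'index the bracket' in every valid ordering.
Hence 'index the bracket' can never be scheduled before 'stage the bus'.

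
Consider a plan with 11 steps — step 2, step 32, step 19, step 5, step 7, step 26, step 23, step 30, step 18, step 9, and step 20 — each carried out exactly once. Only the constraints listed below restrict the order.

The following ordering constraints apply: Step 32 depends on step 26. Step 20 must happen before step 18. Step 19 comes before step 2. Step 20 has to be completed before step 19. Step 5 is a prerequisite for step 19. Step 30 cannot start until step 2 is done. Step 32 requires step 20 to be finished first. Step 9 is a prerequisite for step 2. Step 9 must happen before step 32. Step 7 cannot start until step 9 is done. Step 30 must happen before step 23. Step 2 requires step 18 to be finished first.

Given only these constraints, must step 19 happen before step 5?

The constraints actually force step 5 before step 19 (via step 5 → step 19), not the other way around.
So step 19 never precedes step 5.

No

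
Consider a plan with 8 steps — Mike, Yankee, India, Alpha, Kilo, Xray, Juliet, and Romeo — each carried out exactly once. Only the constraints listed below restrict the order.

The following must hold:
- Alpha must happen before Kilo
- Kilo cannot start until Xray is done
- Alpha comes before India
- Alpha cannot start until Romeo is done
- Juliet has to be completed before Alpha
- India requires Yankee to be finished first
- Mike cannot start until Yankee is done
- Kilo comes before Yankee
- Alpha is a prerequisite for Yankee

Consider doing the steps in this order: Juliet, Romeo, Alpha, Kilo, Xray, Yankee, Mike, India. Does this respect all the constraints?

The sequence places Kilo ahead of Xray.
But one of the constraints requires Xray before Kilo, so this ordering violates it.

No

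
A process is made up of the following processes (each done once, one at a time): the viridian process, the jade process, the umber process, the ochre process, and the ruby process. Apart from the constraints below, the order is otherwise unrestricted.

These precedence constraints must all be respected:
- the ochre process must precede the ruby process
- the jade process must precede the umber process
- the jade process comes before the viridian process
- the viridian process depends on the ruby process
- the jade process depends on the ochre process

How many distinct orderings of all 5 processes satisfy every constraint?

5

The ochre process is the only process with nothing required before it, so every ordering starts there.
Counting all ways to extend the partial order to a total order gives 5.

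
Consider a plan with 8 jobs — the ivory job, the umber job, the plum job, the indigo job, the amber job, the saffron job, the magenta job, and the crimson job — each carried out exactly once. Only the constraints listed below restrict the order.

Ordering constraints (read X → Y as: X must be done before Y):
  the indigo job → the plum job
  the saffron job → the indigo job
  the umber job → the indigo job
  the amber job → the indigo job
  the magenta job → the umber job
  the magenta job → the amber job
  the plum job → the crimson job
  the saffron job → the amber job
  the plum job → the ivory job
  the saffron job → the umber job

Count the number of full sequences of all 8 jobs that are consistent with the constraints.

2 jobs have no prerequisites (the saffron job, the magenta job), so any of them could come first.
Counting all ways to extend the partial order to a total order gives 8.

8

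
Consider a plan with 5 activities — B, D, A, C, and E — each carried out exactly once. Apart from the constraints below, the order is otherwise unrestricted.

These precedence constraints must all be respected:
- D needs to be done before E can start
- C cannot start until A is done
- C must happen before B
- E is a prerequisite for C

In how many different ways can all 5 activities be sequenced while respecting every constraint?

3

The activities with no prerequisites are D, A; any of them can be placed first.
Systematically extending each partial ordering one activity at a time and counting, there are 3 complete orderings.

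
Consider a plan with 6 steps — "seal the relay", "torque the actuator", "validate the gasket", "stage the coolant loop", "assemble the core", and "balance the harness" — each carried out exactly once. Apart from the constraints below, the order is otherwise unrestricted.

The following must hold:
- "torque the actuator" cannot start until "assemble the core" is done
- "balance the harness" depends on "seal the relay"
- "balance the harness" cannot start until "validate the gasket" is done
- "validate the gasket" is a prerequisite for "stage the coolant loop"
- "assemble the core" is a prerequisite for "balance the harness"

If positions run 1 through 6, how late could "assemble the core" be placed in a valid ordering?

4

Every step that must follow "assemble the core" has to come after it. Tracing all chains starting from "assemble the core", those steps are: "torque the actuator", "balance the harness" — 2 in total.
So at least 2 steps follow "assemble the core", putting "assemble the core" no later than position 4. That position is achievable by scheduling everything else first.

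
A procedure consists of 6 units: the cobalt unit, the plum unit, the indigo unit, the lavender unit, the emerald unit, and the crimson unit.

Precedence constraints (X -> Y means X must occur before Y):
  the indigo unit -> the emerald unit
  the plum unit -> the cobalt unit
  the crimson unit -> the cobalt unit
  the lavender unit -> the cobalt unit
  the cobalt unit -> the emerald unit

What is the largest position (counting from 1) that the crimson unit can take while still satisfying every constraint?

4

Following every chain forward from the crimson unit, the units that must come later are the cobalt unit, the emerald unit — 2 of them.
With 2 mandatory successors out of 6 units total, the latest slot for the crimson unit is 6−2 = 4, and it's reachable by doing all non-successors before the crimson unit.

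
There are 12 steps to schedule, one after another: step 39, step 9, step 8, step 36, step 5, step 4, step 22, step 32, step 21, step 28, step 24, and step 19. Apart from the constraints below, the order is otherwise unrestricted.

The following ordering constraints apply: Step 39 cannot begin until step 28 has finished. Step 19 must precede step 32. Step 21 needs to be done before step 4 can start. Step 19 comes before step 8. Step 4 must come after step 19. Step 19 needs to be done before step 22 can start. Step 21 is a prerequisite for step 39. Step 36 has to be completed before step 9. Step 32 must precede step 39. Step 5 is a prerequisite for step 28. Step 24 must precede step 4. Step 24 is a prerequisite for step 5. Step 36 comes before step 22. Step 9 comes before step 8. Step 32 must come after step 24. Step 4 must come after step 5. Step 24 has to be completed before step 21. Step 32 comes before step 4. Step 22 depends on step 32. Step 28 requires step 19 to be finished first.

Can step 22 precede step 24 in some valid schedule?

There is a dependency chain step 24 → step 32 → step 22, so step 22 always comes after step 24.
So no valid ordering can have step 22 before step 24.

No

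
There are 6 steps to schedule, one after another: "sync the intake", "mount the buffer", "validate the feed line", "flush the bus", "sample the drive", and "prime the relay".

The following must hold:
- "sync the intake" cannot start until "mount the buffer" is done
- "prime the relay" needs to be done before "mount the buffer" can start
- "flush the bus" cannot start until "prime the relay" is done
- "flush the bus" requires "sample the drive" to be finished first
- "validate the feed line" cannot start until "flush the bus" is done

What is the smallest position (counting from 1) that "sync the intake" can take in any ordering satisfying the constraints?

Every step that must precede "sync the intake" has to come before it. Tracing all chains that end at "sync the intake", those steps are: "mount the buffer", "prime the relay" — 2 in total.
So at minimum 2 steps come before "sync the intake", putting "sync the intake" no earlier than position 3. That position is achievable by scheduling exactly those predecessors first.

3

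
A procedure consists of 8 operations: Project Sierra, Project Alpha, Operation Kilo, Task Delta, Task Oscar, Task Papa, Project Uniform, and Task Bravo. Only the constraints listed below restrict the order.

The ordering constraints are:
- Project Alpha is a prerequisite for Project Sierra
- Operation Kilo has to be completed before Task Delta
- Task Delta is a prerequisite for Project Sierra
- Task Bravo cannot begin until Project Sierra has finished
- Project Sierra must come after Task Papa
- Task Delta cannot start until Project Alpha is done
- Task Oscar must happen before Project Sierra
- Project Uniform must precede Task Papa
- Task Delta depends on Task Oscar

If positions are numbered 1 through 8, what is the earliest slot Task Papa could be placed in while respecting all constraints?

2

The only operation forced before Task Papa (directly or transitively) is Project Uniform.
With 1 mandatory predecessor, the earliest Task Papa can sit is position 1+1 = 2, and placing just that one first achieves it.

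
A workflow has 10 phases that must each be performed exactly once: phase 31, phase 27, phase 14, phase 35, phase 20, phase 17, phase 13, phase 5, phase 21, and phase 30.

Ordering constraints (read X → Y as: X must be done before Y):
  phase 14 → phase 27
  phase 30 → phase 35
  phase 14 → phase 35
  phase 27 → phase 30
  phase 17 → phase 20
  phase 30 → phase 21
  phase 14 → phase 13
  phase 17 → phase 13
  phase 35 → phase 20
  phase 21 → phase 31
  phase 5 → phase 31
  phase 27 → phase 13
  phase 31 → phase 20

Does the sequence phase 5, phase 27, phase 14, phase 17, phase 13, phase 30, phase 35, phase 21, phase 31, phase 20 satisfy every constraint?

The sequence places phase 27 ahead of phase 14.
But one of the constraints requires phase 14 before phase 27, so this ordering violates it.

No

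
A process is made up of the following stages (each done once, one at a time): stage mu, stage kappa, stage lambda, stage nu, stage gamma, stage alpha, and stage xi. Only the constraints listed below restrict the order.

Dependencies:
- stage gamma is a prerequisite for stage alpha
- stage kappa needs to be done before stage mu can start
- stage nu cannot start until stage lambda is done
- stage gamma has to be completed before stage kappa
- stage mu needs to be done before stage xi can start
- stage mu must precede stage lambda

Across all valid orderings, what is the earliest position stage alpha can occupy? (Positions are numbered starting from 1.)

2

Working backwards through the constraints from stage alpha, its only required predecessor is stage gamma.
With 1 mandatory predecessor, the earliest stage alpha can sit is position 1+1 = 2, and placing just that one first achieves it.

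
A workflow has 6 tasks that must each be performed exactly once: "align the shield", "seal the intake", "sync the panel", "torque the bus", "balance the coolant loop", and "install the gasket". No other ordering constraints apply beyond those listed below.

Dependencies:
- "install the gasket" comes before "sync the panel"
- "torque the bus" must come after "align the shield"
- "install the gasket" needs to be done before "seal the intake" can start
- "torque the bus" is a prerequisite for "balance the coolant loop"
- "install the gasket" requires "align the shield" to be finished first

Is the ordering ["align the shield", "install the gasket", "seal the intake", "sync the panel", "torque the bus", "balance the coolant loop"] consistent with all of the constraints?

Checking each listed constraint against this order: for instance, "align the shield" is in position 1 and "torque the bus" in position 5, so that constraint holds — and the remaining constraints check out the same way.

Yes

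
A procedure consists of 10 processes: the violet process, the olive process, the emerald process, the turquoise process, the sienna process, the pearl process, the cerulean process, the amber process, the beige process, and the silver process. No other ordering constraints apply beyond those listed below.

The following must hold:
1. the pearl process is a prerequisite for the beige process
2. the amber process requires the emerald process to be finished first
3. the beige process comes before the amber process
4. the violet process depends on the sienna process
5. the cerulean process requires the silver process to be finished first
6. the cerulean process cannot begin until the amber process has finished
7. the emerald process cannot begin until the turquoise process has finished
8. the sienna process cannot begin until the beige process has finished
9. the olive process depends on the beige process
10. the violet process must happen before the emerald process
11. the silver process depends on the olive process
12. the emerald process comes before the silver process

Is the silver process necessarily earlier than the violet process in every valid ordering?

No

There is a chain the violet process → the emerald process → the silver process, which puts the violet process before the silver process.
So the silver process does not have to come before the violet process — it cannot.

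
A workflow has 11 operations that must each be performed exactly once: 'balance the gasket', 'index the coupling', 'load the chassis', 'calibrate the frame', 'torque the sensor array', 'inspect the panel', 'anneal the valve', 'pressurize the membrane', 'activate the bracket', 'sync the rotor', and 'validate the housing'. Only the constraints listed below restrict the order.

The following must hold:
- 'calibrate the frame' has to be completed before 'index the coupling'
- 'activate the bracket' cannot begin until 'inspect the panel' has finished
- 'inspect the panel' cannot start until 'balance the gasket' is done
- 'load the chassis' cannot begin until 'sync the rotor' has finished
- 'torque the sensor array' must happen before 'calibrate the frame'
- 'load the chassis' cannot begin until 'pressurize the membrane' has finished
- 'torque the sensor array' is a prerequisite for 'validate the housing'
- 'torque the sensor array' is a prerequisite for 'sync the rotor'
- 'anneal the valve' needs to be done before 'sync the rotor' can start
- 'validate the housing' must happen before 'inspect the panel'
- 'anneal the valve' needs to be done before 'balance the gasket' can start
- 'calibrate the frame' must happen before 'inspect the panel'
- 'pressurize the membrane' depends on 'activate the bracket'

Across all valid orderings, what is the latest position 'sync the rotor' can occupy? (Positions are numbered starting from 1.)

10

The only operation forced after 'sync the rotor' (directly or by a chain) is 'load the chassis'.
With 1 mandatory successor out of 11 operations total, the latest slot for 'sync the rotor' is 11−1 = 10, and it's reachable by doing all non-successors before 'sync the rotor'.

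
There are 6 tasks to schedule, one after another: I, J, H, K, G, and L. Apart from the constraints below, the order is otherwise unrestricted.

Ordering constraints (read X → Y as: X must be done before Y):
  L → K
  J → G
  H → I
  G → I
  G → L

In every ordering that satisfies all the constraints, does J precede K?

Chaining the stated constraints: J → G → L → K.
That forces J before K in every valid schedule.

Yes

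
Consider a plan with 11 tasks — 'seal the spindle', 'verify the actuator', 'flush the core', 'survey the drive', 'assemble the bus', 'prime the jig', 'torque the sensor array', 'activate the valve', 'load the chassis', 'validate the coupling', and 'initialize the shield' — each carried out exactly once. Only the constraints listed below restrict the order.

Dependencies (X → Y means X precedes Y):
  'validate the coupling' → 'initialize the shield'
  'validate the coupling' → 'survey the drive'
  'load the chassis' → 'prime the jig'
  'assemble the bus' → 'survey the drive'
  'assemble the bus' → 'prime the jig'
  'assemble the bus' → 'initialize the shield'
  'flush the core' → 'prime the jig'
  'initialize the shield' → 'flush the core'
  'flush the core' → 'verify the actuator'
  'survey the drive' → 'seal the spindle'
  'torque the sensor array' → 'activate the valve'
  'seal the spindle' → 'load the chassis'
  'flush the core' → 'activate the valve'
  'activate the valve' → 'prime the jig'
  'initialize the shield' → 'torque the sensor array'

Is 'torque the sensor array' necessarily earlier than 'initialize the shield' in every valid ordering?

No

In fact the dependencies run the other way: 'initialize the shield' → 'torque the sensor array'.
So 'torque the sensor array' does not have to come before 'initialize the shield' — it cannot.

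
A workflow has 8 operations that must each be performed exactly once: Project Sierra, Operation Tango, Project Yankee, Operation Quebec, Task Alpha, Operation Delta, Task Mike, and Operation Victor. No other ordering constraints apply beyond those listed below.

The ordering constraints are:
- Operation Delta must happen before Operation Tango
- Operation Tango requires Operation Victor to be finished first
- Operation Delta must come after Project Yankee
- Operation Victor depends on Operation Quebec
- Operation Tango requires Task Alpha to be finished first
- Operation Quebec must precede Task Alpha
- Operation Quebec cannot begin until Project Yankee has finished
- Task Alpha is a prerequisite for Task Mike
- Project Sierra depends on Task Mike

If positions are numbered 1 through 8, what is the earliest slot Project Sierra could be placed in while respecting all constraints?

Working backwards through the constraints from Project Sierra, its full set of required predecessors is Project Yankee, Operation Quebec, Task Alpha, Task Mike — 4 of them.
With 4 mandatory predecessors, the earliest Project Sierra can sit is position 4+1 = 5, and placing just those 4 first achieves it.

5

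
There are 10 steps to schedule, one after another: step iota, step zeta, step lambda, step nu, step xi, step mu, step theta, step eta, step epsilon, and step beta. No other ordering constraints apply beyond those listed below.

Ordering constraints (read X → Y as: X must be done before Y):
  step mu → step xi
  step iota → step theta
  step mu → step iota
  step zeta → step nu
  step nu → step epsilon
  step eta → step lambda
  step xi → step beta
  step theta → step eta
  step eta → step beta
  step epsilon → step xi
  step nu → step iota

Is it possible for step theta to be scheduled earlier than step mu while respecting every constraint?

No

There is a dependency chain step mu → step iota → step theta, so step theta always comes after step mu.
So no valid ordering can have step theta before step mu.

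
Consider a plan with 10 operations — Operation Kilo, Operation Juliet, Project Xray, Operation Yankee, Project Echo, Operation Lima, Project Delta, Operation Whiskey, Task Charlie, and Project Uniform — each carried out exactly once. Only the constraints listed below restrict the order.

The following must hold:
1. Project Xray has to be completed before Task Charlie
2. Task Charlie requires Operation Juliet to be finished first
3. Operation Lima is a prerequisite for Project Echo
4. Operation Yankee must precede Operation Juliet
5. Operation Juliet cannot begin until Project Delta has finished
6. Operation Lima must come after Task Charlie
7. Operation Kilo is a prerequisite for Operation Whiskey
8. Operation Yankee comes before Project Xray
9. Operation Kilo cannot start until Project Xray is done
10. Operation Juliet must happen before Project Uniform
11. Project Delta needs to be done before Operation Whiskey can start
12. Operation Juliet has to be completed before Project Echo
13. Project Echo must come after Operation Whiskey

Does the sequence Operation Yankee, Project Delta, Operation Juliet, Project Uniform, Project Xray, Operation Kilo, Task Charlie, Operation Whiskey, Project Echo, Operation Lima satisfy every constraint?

Here Operation Lima comes after Project Echo.
But one of the constraints requires Operation Lima before Project Echo, so this ordering violates it.

No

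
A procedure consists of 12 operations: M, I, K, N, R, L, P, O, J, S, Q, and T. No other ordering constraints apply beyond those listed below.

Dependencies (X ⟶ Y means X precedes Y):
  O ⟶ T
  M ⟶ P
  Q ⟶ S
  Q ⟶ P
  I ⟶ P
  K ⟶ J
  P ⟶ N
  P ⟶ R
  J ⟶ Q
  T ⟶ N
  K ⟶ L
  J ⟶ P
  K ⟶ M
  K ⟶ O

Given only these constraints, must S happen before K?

In fact the dependencies run the other way: K → J → Q → S.
So S never precedes K.

No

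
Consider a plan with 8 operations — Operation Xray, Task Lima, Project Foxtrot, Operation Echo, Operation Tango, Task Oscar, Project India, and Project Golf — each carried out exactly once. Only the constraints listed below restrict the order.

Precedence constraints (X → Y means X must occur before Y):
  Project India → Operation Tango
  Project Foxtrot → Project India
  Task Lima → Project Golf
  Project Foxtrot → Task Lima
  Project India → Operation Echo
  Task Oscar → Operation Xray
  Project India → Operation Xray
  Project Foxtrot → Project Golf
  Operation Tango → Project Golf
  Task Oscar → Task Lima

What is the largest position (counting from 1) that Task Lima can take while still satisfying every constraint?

7

The only operation forced after Task Lima (directly or by a chain) is Project Golf.
With 1 mandatory successor out of 8 operations total, the latest slot for Task Lima is 8−1 = 7, and it's reachable by doing all non-successors before Task Lima.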